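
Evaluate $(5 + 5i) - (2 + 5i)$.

(5 - 2) + (5 - 5)i = 3


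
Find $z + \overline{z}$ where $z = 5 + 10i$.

z + conjugate(z) = (a + bi) + (a - bi) = 2a
= 2 * 5 = 10


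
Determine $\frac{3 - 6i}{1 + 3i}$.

Multiply numerator and denominator by conjugate (1 - 3i):
= (3 - 6i)(1 - 3i) / (1^2 + 3^2)
= (-15 - 15i) / 10
Divide through by 5: (-3 - 3i) / 2
= -3/2 - (3/2)i


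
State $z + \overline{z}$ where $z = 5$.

z + conjugate(z) = (a + bi) + (a - bi) = 2a
= 2 * 5 = 10


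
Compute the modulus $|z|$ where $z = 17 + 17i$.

|z| = sqrt(a^2 + b^2) = sqrt(17^2 + 17^2) = sqrt(578) = sqrt(578)


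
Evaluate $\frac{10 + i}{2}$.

Divisor is real, so divide each part by 2:
= 5 + (1/2)i


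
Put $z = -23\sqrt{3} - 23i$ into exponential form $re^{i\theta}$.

r = |z| = sqrt((-23*sqrt(3))^2 + (-23)^2) = sqrt(1587 + 529) = sqrt(2116) = 46
θ = arctan(b/a) = arctan(-23/-39.8372) (quadrant-adjusted) = 210° = 7π/6
z = 46e^(i*7π/6)


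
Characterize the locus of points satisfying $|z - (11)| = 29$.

|z - z0| = r describes a circle centered at z0 with radius r
Here z0 = 11 and r = 29
Locus: Circle centered at (11, 0) with radius 29


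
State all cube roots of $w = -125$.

|w| = 125, arg(w) = 180°
Root modulus = 125^(1/3) = 5
Root arguments: θ_k = (180° + 360°k)/3 for k = 0, 1, ..., 2
Roots: 5/2 + (5*sqrt(3)/2)i, -5, 5/2 - (5*sqrt(3)/2)i


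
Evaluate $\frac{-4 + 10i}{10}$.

Divisor is real, so divide each part by 10:
= -2/5 + i


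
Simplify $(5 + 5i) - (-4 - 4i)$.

(5 - (-4)) + (5 - (-4))i = 9 + 9i


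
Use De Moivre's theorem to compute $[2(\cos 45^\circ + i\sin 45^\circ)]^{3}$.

By De Moivre: z^n = r^n(cos(nθ) + i sin(nθ))
= 2^3(cos(3*45°) + i sin(3*45°))
= 8(cos 135° + i sin 135°)
= -4*sqrt(2) + 4*sqrt(2)i


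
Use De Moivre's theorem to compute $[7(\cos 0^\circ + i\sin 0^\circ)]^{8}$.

By De Moivre: z^n = r^n(cos(nθ) + i sin(nθ))
= 7^8(cos(8*0°) + i sin(8*0°))
= 5764801(cos 0° + i sin 0°)
= 5764801


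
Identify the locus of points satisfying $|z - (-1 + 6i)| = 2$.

|z - z0| = r describes a circle centered at z0 with radius r
Here z0 = -1 + 6i and r = 2
Locus: Circle centered at (-1, 6) with radius 2


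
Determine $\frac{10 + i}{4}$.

Divisor is real, so divide each part by 4:
= 5/2 + (1/4)i


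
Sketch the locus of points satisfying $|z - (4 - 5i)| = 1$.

|z - z0| = r describes a circle centered at z0 with radius r
Here z0 = 4 - 5i and r = 1
Locus: Circle centered at (4, -5) with radius 1


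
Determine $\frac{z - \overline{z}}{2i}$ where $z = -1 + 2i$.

z - conjugate(z) = 2bi
(z - conjugate(z))/(2i) = 2bi/(2i) = b = 2


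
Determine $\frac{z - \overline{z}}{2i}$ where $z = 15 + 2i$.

z - conjugate(z) = 2bi
(z - conjugate(z))/(2i) = 2bi/(2i) = b = 2


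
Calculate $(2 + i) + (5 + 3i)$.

(2 + 5) + (1 + 3)i = 7 + 4i


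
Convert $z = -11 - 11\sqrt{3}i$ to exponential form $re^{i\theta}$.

r = |z| = sqrt((-11)^2 + (-11*sqrt(3))^2) = sqrt(121 + 363) = sqrt(484) = 22
θ = arctan(b/a) = arctan(-19.0526/-11) (quadrant-adjusted) = -120° = -2π/3
z = 22e^(-i*2π/3)


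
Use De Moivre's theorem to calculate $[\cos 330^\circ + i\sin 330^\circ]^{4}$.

By De Moivre: z^n = r^n(cos(nθ) + i sin(nθ))
= 1^4(cos(4*330°) + i sin(4*330°))
= 1(cos 240° + i sin 240°)
= -1/2 - (sqrt(3)/2)i


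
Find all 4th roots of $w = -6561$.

|w| = 6561, arg(w) = 180°
Root modulus = 6561^(1/4) = 9
Root arguments: θ_k = (180° + 360°k)/4 for k = 0, 1, ..., 3
Roots: 9*sqrt(2)/2 + (9*sqrt(2)/2)i, -9*sqrt(2)/2 + (9*sqrt(2)/2)i, -9*sqrt(2)/2 - (9*sqrt(2)/2)i, 9*sqrt(2)/2 - (9*sqrt(2)/2)i


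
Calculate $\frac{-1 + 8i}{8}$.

Divisor is real, so divide each part by 8:
= -1/8 + i


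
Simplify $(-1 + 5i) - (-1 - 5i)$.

(-1 - (-1)) + (5 - (-5))i = 10i


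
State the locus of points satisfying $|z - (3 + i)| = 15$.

|z - z0| = r describes a circle centered at z0 with radius r
Here z0 = 3 + i and r = 15
Locus: Circle centered at (3, 1) with radius 15


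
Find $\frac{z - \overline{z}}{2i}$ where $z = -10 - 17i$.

z - conjugate(z) = 2bi
(z - conjugate(z))/(2i) = 2bi/(2i) = b = -17


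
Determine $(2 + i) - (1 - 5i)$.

(2 - 1) + (1 - (-5))i = 1 + 6i


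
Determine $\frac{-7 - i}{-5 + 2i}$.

Multiply numerator and denominator by conjugate (-5 - 2i):
= (-7 - i)(-5 - 2i) / ((-5)^2 + 2^2)
= (33 + 19i) / 29
= 33/29 + (19/29)i


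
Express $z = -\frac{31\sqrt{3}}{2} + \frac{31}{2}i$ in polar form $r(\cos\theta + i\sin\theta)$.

r = |z| = sqrt(a^2 + b^2) = sqrt((-31*sqrt(3)/2)^2 + (31/2)^2) = sqrt(2883/4 + 961/4) = sqrt(961) = 31
θ = arctan(b/a) = arctan(15.5/-26.8468) (quadrant-adjusted) = 150°
z = 31(cos 150° + i sin 150°)


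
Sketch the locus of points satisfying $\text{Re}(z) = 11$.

Re(z) = x where z = x + yi; the equation x = 11 is satisfied by all points with that x-coordinate
Locus: Vertical line x = 11


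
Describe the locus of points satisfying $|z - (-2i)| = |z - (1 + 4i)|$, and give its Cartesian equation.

|z - z1| = |z - z2| means z is equidistant from z1 and z2,
i.e. the perpendicular bisector of the segment from (0, -2) to (1, 4) (midpoint (1/2, 1)).
With z = x + yi, square both sides:
(x - 0)^2 + (y - (-2))^2 = (x - 1)^2 + (y - 4)^2
The x^2 and y^2 terms cancel: 2x + 12y = 17 - 4 = 13
Simplify: 2x + 12y = 13
Locus: Perpendicular bisector of the segment from (0, -2) to (1, 4): the line 2x + 12y = 13


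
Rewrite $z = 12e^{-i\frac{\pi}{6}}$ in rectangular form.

a = r cos θ = 12 * sqrt(3)/2 = 6*sqrt(3)
b = r sin θ = 12 * -1/2 = -6
z = 6*sqrt(3) - 6i


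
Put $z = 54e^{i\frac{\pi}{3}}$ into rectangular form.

a = r cos θ = 54 * 1/2 = 27
b = r sin θ = 54 * sqrt(3)/2 = 27*sqrt(3)
z = 27 + 27*sqrt(3)i


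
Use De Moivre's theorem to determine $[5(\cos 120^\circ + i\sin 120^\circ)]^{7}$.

By De Moivre: z^n = r^n(cos(nθ) + i sin(nθ))
= 5^7(cos(7*120°) + i sin(7*120°))
= 78125(cos 120° + i sin 120°)
= -78125/2 + (78125*sqrt(3)/2)i


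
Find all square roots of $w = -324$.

|w| = 324, arg(w) = 180°
Root modulus = 324^(1/2) = 18
Root arguments: θ_k = (180° + 360°k)/2 for k = 0, 1, ..., 1
Roots: 18i, -18i


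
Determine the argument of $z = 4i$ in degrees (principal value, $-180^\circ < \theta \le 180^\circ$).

a = 0 and b > 0, so z lies on the positive imaginary axis: θ = 90°


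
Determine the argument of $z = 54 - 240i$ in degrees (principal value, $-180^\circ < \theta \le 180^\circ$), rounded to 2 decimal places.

θ = arctan(b/a) = arctan(-240/54) (quadrant-adjusted) = -77.32°


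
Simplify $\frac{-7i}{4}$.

Divisor is real, so divide each part by 4:
= 0 - (7/4)i


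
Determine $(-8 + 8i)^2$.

(a + bi)^2 = a^2 - b^2 + 2abi
= (-8)^2 - 8^2 + 2*(-8)*8i
= -128i


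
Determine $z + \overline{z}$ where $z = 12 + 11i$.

z + conjugate(z) = (a + bi) + (a - bi) = 2a
= 2 * 12 = 24


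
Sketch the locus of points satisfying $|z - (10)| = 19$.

|z - z0| = r describes a circle centered at z0 with radius r
Here z0 = 10 and r = 19
Locus: Circle centered at (10, 0) with radius 19


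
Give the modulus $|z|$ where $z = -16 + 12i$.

|z| = sqrt(a^2 + b^2) = sqrt((-16)^2 + 12^2) = sqrt(400) = 20


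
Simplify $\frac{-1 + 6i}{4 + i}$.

Multiply numerator and denominator by conjugate (4 - i):
= (-1 + 6i)(4 - i) / (4^2 + 1^2)
= (2 + 25i) / 17
= 2/17 + (25/17)i


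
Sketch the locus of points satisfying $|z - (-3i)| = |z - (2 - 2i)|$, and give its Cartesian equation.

|z - z1| = |z - z2| means z is equidistant from z1 and z2,
i.e. the perpendicular bisector of the segment from (0, -3) to (2, -2) (midpoint (1, -5/2)).
With z = x + yi, square both sides:
(x - 0)^2 + (y - (-3))^2 = (x - 2)^2 + (y - (-2))^2
The x^2 and y^2 terms cancel: 4x + 2y = 8 - 9 = -1
Simplify: 4x + 2y = -1
Locus: Perpendicular bisector of the segment from (0, -3) to (2, -2): the line 4x + 2y = -1


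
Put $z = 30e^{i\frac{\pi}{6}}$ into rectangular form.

a = r cos θ = 30 * sqrt(3)/2 = 15*sqrt(3)
b = r sin θ = 30 * 1/2 = 15
z = 15*sqrt(3) + 15i


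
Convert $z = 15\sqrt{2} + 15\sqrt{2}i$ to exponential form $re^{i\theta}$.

r = |z| = sqrt((15*sqrt(2))^2 + (15*sqrt(2))^2) = sqrt(450 + 450) = sqrt(900) = 30
θ = arctan(b/a) = arctan(21.2132/21.2132) (quadrant-adjusted) = 45° = π/4
z = 30e^(i*π/4)


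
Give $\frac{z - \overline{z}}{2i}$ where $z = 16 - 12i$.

z - conjugate(z) = 2bi
(z - conjugate(z))/(2i) = 2bi/(2i) = b = -12


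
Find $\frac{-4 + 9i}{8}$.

Divisor is real, so divide each part by 8:
= -1/2 + (9/8)i


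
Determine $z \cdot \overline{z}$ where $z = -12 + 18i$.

z * conjugate(z) = |z|^2 = a^2 + b^2
= (-12)^2 + 18^2 = 468


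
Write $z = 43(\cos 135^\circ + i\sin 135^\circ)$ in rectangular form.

a = r cos θ = 43 * -sqrt(2)/2 = -43*sqrt(2)/2
b = r sin θ = 43 * sqrt(2)/2 = 43*sqrt(2)/2
z = -43*sqrt(2)/2 + (43*sqrt(2)/2)i


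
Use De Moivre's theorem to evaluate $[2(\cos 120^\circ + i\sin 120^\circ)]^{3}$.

By De Moivre: z^n = r^n(cos(nθ) + i sin(nθ))
= 2^3(cos(3*120°) + i sin(3*120°))
= 8(cos 0° + i sin 0°)
= 8


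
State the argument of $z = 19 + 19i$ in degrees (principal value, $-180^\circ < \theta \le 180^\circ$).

θ = arctan(b/a) = arctan(19/19) (quadrant-adjusted) = 45°


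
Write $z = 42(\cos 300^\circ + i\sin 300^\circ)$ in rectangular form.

a = r cos θ = 42 * 1/2 = 21
b = r sin θ = 42 * -sqrt(3)/2 = -21*sqrt(3)
z = 21 - 21*sqrt(3)i


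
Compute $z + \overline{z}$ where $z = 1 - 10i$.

z + conjugate(z) = (a + bi) + (a - bi) = 2a
= 2 * 1 = 2


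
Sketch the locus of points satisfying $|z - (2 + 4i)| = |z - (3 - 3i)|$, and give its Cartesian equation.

|z - z1| = |z - z2| means z is equidistant from z1 and z2,
i.e. the perpendicular bisector of the segment from (2, 4) to (3, -3) (midpoint (5/2, 1/2)).
With z = x + yi, square both sides:
(x - 2)^2 + (y - 4)^2 = (x - 3)^2 + (y - (-3))^2
The x^2 and y^2 terms cancel: 2x + (-14)y = 18 - 20 = -2
Simplify: x - 7y = -1
Locus: Perpendicular bisector of the segment from (2, 4) to (3, -3): the line x - 7y = -1


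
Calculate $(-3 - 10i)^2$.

(a + bi)^2 = a^2 - b^2 + 2abi
= (-3)^2 - (-10)^2 + 2*(-3)*(-10)i
= -91 + 60i


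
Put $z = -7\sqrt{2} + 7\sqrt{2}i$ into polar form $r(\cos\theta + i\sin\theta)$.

r = |z| = sqrt(a^2 + b^2) = sqrt((-7*sqrt(2))^2 + (7*sqrt(2))^2) = sqrt(98 + 98) = sqrt(196) = 14
θ = arctan(b/a) = arctan(9.8995/-9.8995) (quadrant-adjusted) = 135°
z = 14(cos 135° + i sin 135°)


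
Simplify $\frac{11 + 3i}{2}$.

Divisor is real, so divide each part by 2:
= 11/2 + (3/2)i


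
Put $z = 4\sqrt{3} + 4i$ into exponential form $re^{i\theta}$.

r = |z| = sqrt((4*sqrt(3))^2 + (4)^2) = sqrt(48 + 16) = sqrt(64) = 8
θ = arctan(b/a) = arctan(4/6.9282) (quadrant-adjusted) = 30° = π/6
z = 8e^(i*π/6)


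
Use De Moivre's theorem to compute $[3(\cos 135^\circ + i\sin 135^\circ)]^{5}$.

By De Moivre: z^n = r^n(cos(nθ) + i sin(nθ))
= 3^5(cos(5*135°) + i sin(5*135°))
= 243(cos 315° + i sin 315°)
= 243*sqrt(2)/2 - (243*sqrt(2)/2)i


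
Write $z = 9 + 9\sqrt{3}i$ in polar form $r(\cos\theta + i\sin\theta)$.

r = |z| = sqrt(a^2 + b^2) = sqrt((9)^2 + (9*sqrt(3))^2) = sqrt(81 + 243) = sqrt(324) = 18
θ = arctan(b/a) = arctan(15.5885/9) (quadrant-adjusted) = 60°
z = 18(cos 60° + i sin 60°)


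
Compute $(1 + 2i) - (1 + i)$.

(1 - 1) + (2 - 1)i = i


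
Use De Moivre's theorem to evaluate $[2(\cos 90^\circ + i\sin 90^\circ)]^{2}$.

By De Moivre: z^n = r^n(cos(nθ) + i sin(nθ))
= 2^2(cos(2*90°) + i sin(2*90°))
= 4(cos 180° + i sin 180°)
= -4


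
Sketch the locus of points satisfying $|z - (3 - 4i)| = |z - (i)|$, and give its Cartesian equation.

|z - z1| = |z - z2| means z is equidistant from z1 and z2,
i.e. the perpendicular bisector of the segment from (3, -4) to (0, 1) (midpoint (3/2, -3/2)).
With z = x + yi, square both sides:
(x - 3)^2 + (y - (-4))^2 = (x - 0)^2 + (y - 1)^2
The x^2 and y^2 terms cancel: -6x + 10y = 1 - 25 = -24
Simplify: 3x - 5y = 12
Locus: Perpendicular bisector of the segment from (3, -4) to (0, 1): the line 3x - 5y = 12


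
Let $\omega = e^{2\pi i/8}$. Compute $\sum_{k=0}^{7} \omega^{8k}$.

Since 8 divides 8, ω^8 = (ω^8)^1 = 1^1 = 1, so every term is 1.
Sum = 8 · 1 = 8


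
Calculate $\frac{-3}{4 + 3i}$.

Multiply numerator and denominator by conjugate (4 - 3i):
= (-3)(4 - 3i) / (4^2 + 3^2)
= (-12 + 9i) / 25
= -12/25 + (9/25)i


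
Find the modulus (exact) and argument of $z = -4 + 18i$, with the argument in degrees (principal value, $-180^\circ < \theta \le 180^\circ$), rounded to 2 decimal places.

|z| = sqrt((-4)^2 + 18^2) = sqrt(340)
arg(z) = arctan(b/a) = arctan(18/-4) (quadrant-adjusted) = 102.53°


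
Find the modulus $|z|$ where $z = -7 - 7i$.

|z| = sqrt(a^2 + b^2) = sqrt((-7)^2 + (-7)^2) = sqrt(98) = sqrt(98)


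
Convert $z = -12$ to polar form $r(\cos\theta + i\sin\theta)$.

r = |z| = sqrt(a^2 + b^2) = sqrt((-12)^2 + (0)^2) = sqrt(144 + 0) = sqrt(144) = 12
b = 0 and a < 0, so z lies on the negative real axis: θ = 180°
z = 12(cos 180° + i sin 180°)


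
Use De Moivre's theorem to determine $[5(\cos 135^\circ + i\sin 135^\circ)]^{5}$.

By De Moivre: z^n = r^n(cos(nθ) + i sin(nθ))
= 5^5(cos(5*135°) + i sin(5*135°))
= 3125(cos 315° + i sin 315°)
= 3125*sqrt(2)/2 - (3125*sqrt(2)/2)i


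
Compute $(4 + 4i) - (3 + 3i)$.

(4 - 3) + (4 - 3)i = 1 + i


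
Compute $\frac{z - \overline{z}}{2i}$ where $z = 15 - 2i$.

z - conjugate(z) = 2bi
(z - conjugate(z))/(2i) = 2bi/(2i) = b = -2


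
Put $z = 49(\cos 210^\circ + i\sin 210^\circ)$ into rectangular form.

a = r cos θ = 49 * -sqrt(3)/2 = -49*sqrt(3)/2
b = r sin θ = 49 * -1/2 = -49/2
z = -49*sqrt(3)/2 - (49/2)i


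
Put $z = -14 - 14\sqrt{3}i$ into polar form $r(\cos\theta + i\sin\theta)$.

r = |z| = sqrt(a^2 + b^2) = sqrt((-14)^2 + (-14*sqrt(3))^2) = sqrt(196 + 588) = sqrt(784) = 28
θ = arctan(b/a) = arctan(-24.2487/-14) (quadrant-adjusted) = 240°
z = 28(cos 240° + i sin 240°)


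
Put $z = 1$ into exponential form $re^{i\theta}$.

r = |z| = sqrt((1)^2 + (0)^2) = sqrt(1 + 0) = sqrt(1) = 1
b = 0 and a > 0, so z lies on the positive real axis: θ = 0
z = 1e^(i*0) = 1


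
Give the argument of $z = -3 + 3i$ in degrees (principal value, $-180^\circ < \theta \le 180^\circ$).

θ = arctan(b/a) = arctan(3/-3) (quadrant-adjusted) = 135°


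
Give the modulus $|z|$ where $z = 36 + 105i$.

|z| = sqrt(a^2 + b^2) = sqrt(36^2 + 105^2) = sqrt(12321) = 111


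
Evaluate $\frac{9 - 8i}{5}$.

Divisor is real, so divide each part by 5:
= 9/5 - (8/5)i


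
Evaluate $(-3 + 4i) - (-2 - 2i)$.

(-3 - (-2)) + (4 - (-2))i = -1 + 6i


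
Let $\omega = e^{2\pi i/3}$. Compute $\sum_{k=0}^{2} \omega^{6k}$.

Since 3 divides 6, ω^6 = (ω^3)^2 = 1^2 = 1, so every term is 1.
Sum = 3 · 1 = 3


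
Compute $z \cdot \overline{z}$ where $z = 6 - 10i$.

z * conjugate(z) = |z|^2 = a^2 + b^2
= 6^2 + (-10)^2 = 136


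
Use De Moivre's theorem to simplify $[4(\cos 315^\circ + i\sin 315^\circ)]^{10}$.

By De Moivre: z^n = r^n(cos(nθ) + i sin(nθ))
= 4^10(cos(10*315°) + i sin(10*315°))
= 1048576(cos 270° + i sin 270°)
= -1048576i


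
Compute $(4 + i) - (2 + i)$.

(4 - 2) + (1 - 1)i = 2


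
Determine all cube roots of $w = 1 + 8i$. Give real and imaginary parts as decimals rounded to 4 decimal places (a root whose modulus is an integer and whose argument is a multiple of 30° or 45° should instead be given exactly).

|w| = sqrt(65) ≈ 8.062258, arg(w) ≈ 82.874984°
Root modulus = sqrt(65)^(1/3) ≈ 2.005175
Root arguments: θ_k = (arg(w) + 360°k)/3 for k = 0, 1, ..., 2
Compute each root as (root modulus)(cos θ_k + i sin θ_k) using full-precision intermediates, then round to 4 decimal places.
Roots: 1.7766 + 0.9298i, -1.6935 + 1.0737i, -0.0831 - 2.0035i


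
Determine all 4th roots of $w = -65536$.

|w| = 65536, arg(w) = 180°
Root modulus = 65536^(1/4) = 16
Root arguments: θ_k = (180° + 360°k)/4 for k = 0, 1, ..., 3
Roots: 8*sqrt(2) + 8*sqrt(2)i, -8*sqrt(2) + 8*sqrt(2)i, -8*sqrt(2) - 8*sqrt(2)i, 8*sqrt(2) - 8*sqrt(2)i


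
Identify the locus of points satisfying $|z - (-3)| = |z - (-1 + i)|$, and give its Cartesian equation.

|z - z1| = |z - z2| means z is equidistant from z1 and z2,
i.e. the perpendicular bisector of the segment from (-3, 0) to (-1, 1) (midpoint (-2, 1/2)).
With z = x + yi, square both sides:
(x - (-3))^2 + (y - 0)^2 = (x - (-1))^2 + (y - 1)^2
The x^2 and y^2 terms cancel: 4x + 2y = 2 - 9 = -7
Simplify: 4x + 2y = -7
Locus: Perpendicular bisector of the segment from (-3, 0) to (-1, 1): the line 4x + 2y = -7


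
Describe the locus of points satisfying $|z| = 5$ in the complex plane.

|z| = 5 means sqrt(x^2 + y^2) = 5
This is a circle of radius 5 centered at the origin


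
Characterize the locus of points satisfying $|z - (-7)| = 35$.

|z - z0| = r describes a circle centered at z0 with radius r
Here z0 = -7 and r = 35
Locus: Circle centered at (-7, 0) with radius 35


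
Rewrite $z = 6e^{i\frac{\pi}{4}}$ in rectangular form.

a = r cos θ = 6 * sqrt(2)/2 = 3*sqrt(2)
b = r sin θ = 6 * sqrt(2)/2 = 3*sqrt(2)
z = 3*sqrt(2) + 3*sqrt(2)i


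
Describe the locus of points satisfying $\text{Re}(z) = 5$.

Re(z) = x where z = x + yi; the equation x = 5 is satisfied by all points with that x-coordinate
Locus: Vertical line x = 5


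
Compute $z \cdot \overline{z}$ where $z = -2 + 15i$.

z * conjugate(z) = |z|^2 = a^2 + b^2
= (-2)^2 + 15^2 = 229


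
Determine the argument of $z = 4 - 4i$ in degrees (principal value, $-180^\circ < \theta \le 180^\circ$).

θ = arctan(b/a) = arctan(-4/4) (quadrant-adjusted) = -45°


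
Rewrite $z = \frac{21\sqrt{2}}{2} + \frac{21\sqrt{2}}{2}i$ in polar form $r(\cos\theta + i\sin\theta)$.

r = |z| = sqrt(a^2 + b^2) = sqrt((21*sqrt(2)/2)^2 + (21*sqrt(2)/2)^2) = sqrt(441/2 + 441/2) = sqrt(441) = 21
θ = arctan(b/a) = arctan(14.8492/14.8492) (quadrant-adjusted) = 45°
z = 21(cos 45° + i sin 45°)


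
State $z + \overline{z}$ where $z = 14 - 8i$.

z + conjugate(z) = (a + bi) + (a - bi) = 2a
= 2 * 14 = 28


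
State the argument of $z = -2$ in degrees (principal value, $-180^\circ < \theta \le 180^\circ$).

b = 0 and a < 0, so z lies on the negative real axis: θ = 180°


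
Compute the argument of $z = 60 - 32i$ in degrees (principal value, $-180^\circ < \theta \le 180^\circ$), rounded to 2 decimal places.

θ = arctan(b/a) = arctan(-32/60) (quadrant-adjusted) = -28.07°


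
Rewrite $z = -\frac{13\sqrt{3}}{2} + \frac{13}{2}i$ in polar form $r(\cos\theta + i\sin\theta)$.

r = |z| = sqrt(a^2 + b^2) = sqrt((-13*sqrt(3)/2)^2 + (13/2)^2) = sqrt(507/4 + 169/4) = sqrt(169) = 13
θ = arctan(b/a) = arctan(6.5/-11.2583) (quadrant-adjusted) = 150°
z = 13(cos 150° + i sin 150°)


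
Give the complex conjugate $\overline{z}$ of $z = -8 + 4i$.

If z = a + bi, then conjugate(z) = a - bi
conjugate(-8 + 4i) = -8 - 4i


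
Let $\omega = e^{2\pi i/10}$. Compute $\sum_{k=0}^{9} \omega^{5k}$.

Let ζ = ω^5 = e^(2πi·5/10). Since 10 ∤ 5, ζ ≠ 1.
Sum = Σ_{k=0}^{9} ζ^k = (ζ^10 - 1)/(ζ - 1) = (ω^{5·10} - 1)/(ζ - 1) = (1 - 1)/(ζ - 1) = 0


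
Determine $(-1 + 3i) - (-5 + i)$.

(-1 - (-5)) + (3 - 1)i = 4 + 2i


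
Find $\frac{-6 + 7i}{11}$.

Divisor is real, so divide each part by 11:
= -6/11 + (7/11)i


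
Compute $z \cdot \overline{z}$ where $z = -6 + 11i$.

z * conjugate(z) = |z|^2 = a^2 + b^2
= (-6)^2 + 11^2 = 157


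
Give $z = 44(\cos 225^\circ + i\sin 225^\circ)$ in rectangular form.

a = r cos θ = 44 * -sqrt(2)/2 = -22*sqrt(2)
b = r sin θ = 44 * -sqrt(2)/2 = -22*sqrt(2)
z = -22*sqrt(2) - 22*sqrt(2)i


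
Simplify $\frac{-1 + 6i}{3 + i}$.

Multiply numerator and denominator by conjugate (3 - i):
= (-1 + 6i)(3 - i) / (3^2 + 1^2)
= (3 + 19i) / 10
= 3/10 + (19/10)i


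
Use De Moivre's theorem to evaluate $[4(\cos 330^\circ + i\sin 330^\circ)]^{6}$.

By De Moivre: z^n = r^n(cos(nθ) + i sin(nθ))
= 4^6(cos(6*330°) + i sin(6*330°))
= 4096(cos 180° + i sin 180°)
= -4096


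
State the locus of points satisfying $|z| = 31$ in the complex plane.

|z| = 31 means sqrt(x^2 + y^2) = 31
This is a circle of radius 31 centered at the origin


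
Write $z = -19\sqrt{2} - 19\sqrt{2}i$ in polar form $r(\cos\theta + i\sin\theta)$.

r = |z| = sqrt(a^2 + b^2) = sqrt((-19*sqrt(2))^2 + (-19*sqrt(2))^2) = sqrt(722 + 722) = sqrt(1444) = 38
θ = arctan(b/a) = arctan(-26.8701/-26.8701) (quadrant-adjusted) = 225°
z = 38(cos 225° + i sin 225°)


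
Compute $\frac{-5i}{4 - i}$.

Multiply numerator and denominator by conjugate (4 + i):
= (-5i)(4 + i) / (4^2 + (-1)^2)
= (5 - 20i) / 17
= 5/17 - (20/17)i


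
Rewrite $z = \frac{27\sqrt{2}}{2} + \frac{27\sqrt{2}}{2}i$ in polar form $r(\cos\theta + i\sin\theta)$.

r = |z| = sqrt(a^2 + b^2) = sqrt((27*sqrt(2)/2)^2 + (27*sqrt(2)/2)^2) = sqrt(729/2 + 729/2) = sqrt(729) = 27
θ = arctan(b/a) = arctan(19.0919/19.0919) (quadrant-adjusted) = 45°
z = 27(cos 45° + i sin 45°)


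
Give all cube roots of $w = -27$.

|w| = 27, arg(w) = 180°
Root modulus = 27^(1/3) = 3
Root arguments: θ_k = (180° + 360°k)/3 for k = 0, 1, ..., 2
Roots: 3/2 + (3*sqrt(3)/2)i, -3, 3/2 - (3*sqrt(3)/2)i


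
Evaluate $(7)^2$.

(a + bi)^2 = a^2 - b^2 + 2abi
= 7^2 - 0^2 + 2*7*0i
= 49


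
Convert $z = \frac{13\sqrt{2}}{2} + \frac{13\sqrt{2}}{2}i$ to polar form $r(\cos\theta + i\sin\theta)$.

r = |z| = sqrt(a^2 + b^2) = sqrt((13*sqrt(2)/2)^2 + (13*sqrt(2)/2)^2) = sqrt(169/2 + 169/2) = sqrt(169) = 13
θ = arctan(b/a) = arctan(9.1924/9.1924) (quadrant-adjusted) = 45°
z = 13(cos 45° + i sin 45°)


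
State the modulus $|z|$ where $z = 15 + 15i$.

|z| = sqrt(a^2 + b^2) = sqrt(15^2 + 15^2) = sqrt(450) = sqrt(450)


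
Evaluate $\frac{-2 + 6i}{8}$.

Divisor is real, so divide each part by 8:
= -1/4 + (3/4)i


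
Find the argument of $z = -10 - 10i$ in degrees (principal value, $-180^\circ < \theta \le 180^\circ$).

θ = arctan(b/a) = arctan(-10/-10) (quadrant-adjusted) = -135°


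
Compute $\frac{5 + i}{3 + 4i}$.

Multiply numerator and denominator by conjugate (3 - 4i):
= (5 + i)(3 - 4i) / (3^2 + 4^2)
= (19 - 17i) / 25
= 19/25 - (17/25)i


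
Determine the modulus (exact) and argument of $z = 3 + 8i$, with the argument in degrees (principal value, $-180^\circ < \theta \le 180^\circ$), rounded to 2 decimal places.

|z| = sqrt(3^2 + 8^2) = sqrt(73)
arg(z) = arctan(b/a) = arctan(8/3) (quadrant-adjusted) = 69.44°


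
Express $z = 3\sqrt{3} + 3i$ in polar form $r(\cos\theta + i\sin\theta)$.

r = |z| = sqrt(a^2 + b^2) = sqrt((3*sqrt(3))^2 + (3)^2) = sqrt(27 + 9) = sqrt(36) = 6
θ = arctan(b/a) = arctan(3/5.1962) (quadrant-adjusted) = 30°
z = 6(cos 30° + i sin 30°)


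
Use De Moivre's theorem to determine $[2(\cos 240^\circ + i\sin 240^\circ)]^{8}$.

By De Moivre: z^n = r^n(cos(nθ) + i sin(nθ))
= 2^8(cos(8*240°) + i sin(8*240°))
= 256(cos 120° + i sin 120°)
= -128 + 128*sqrt(3)i


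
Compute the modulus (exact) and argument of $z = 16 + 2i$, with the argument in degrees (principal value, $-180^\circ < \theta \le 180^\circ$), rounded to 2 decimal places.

|z| = sqrt(16^2 + 2^2) = sqrt(260)
arg(z) = arctan(b/a) = arctan(2/16) (quadrant-adjusted) = 7.13°


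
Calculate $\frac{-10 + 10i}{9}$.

Divisor is real, so divide each part by 9:
= -10/9 + (10/9)i


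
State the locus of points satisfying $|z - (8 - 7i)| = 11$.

|z - z0| = r describes a circle centered at z0 with radius r
Here z0 = 8 - 7i and r = 11
Locus: Circle centered at (8, -7) with radius 11


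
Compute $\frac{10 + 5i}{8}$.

Divisor is real, so divide each part by 8:
= 5/4 + (5/8)i


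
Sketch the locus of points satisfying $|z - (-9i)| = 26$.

|z - z0| = r describes a circle centered at z0 with radius r
Here z0 = -9i and r = 26
Locus: Circle centered at (0, -9) with radius 26


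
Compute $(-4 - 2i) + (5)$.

(-4 + 5) + (-2 + 0)i = 1 - 2i


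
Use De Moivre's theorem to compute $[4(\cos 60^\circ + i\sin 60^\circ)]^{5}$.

By De Moivre: z^n = r^n(cos(nθ) + i sin(nθ))
= 4^5(cos(5*60°) + i sin(5*60°))
= 1024(cos 300° + i sin 300°)
= 512 - 512*sqrt(3)i


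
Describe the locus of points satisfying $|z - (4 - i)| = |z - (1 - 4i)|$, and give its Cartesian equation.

|z - z1| = |z - z2| means z is equidistant from z1 and z2,
i.e. the perpendicular bisector of the segment from (4, -1) to (1, -4) (midpoint (5/2, -5/2)).
With z = x + yi, square both sides:
(x - 4)^2 + (y - (-1))^2 = (x - 1)^2 + (y - (-4))^2
The x^2 and y^2 terms cancel: -6x + (-6)y = 17 - 17 = 0
Simplify: x + y = 0
Locus: Perpendicular bisector of the segment from (4, -1) to (1, -4): the line x + y = 0


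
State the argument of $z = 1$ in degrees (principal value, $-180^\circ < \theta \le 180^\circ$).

b = 0 and a > 0, so z lies on the positive real axis: θ = 0°


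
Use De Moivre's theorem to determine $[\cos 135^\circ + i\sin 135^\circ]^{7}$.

By De Moivre: z^n = r^n(cos(nθ) + i sin(nθ))
= 1^7(cos(7*135°) + i sin(7*135°))
= 1(cos 225° + i sin 225°)
= -sqrt(2)/2 - (sqrt(2)/2)i


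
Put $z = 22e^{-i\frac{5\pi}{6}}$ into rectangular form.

a = r cos θ = 22 * -sqrt(3)/2 = -11*sqrt(3)
b = r sin θ = 22 * -1/2 = -11
z = -11*sqrt(3) - 11i


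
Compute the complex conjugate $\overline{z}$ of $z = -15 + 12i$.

If z = a + bi, then conjugate(z) = a - bi
conjugate(-15 + 12i) = -15 - 12i


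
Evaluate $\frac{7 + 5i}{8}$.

Divisor is real, so divide each part by 8:
= 7/8 + (5/8)i


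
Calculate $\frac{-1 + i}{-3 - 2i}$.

Multiply numerator and denominator by conjugate (-3 + 2i):
= (-1 + i)(-3 + 2i) / ((-3)^2 + (-2)^2)
= (1 - 5i) / 13
= 1/13 - (5/13)i


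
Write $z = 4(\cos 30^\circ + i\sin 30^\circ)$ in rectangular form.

a = r cos θ = 4 * sqrt(3)/2 = 2*sqrt(3)
b = r sin θ = 4 * 1/2 = 2
z = 2*sqrt(3) + 2i


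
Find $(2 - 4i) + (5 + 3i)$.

(2 + 5) + (-4 + 3)i = 7 - i


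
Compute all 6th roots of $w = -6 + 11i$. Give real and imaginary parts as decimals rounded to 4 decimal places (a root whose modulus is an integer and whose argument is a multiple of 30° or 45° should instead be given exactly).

|w| = sqrt(157) ≈ 12.529964, arg(w) ≈ 118.610460°
Root modulus = sqrt(157)^(1/6) ≈ 1.524023
Root arguments: θ_k = (arg(w) + 360°k)/6 for k = 0, 1, ..., 5
Compute each root as (root modulus)(cos θ_k + i sin θ_k) using full-precision intermediates, then round to 4 decimal places.
Roots: 1.4342 + 0.5155i, 0.2707 + 1.4998i, -1.1635 + 0.9843i, -1.4342 - 0.5155i, -0.2707 - 1.4998i, 1.1635 - 0.9843i


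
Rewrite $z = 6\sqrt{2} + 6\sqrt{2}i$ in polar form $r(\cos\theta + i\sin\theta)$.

r = |z| = sqrt(a^2 + b^2) = sqrt((6*sqrt(2))^2 + (6*sqrt(2))^2) = sqrt(72 + 72) = sqrt(144) = 12
θ = arctan(b/a) = arctan(8.4853/8.4853) (quadrant-adjusted) = 45°
z = 12(cos 45° + i sin 45°)


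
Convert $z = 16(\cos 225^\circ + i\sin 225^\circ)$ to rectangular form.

a = r cos θ = 16 * -sqrt(2)/2 = -8*sqrt(2)
b = r sin θ = 16 * -sqrt(2)/2 = -8*sqrt(2)
z = -8*sqrt(2) - 8*sqrt(2)i


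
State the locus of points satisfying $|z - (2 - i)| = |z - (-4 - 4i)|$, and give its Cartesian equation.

|z - z1| = |z - z2| means z is equidistant from z1 and z2,
i.e. the perpendicular bisector of the segment from (2, -1) to (-4, -4) (midpoint (-1, -5/2)).
With z = x + yi, square both sides:
(x - 2)^2 + (y - (-1))^2 = (x - (-4))^2 + (y - (-4))^2
The x^2 and y^2 terms cancel: -12x + (-6)y = 32 - 5 = 27
Simplify: 4x + 2y = -9
Locus: Perpendicular bisector of the segment from (2, -1) to (-4, -4): the line 4x + 2y = -9


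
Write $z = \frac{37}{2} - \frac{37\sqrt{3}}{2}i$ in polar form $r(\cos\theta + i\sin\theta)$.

r = |z| = sqrt(a^2 + b^2) = sqrt((37/2)^2 + (-37*sqrt(3)/2)^2) = sqrt(1369/4 + 4107/4) = sqrt(1369) = 37
θ = arctan(b/a) = arctan(-32.0429/18.5) (quadrant-adjusted) = 300°
z = 37(cos 300° + i sin 300°)


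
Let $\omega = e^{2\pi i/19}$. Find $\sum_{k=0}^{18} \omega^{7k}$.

Let ζ = ω^7 = e^(2πi·7/19). Since 19 ∤ 7, ζ ≠ 1.
Sum = Σ_{k=0}^{18} ζ^k = (ζ^19 - 1)/(ζ - 1) = (ω^{7·19} - 1)/(ζ - 1) = (1 - 1)/(ζ - 1) = 0


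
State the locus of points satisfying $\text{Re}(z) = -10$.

Re(z) = x where z = x + yi; the equation x = -10 is satisfied by all points with that x-coordinate
Locus: Vertical line x = -10


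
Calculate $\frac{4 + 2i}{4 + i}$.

Multiply numerator and denominator by conjugate (4 - i):
= (4 + 2i)(4 - i) / (4^2 + 1^2)
= (18 + 4i) / 17
= 18/17 + (4/17)i


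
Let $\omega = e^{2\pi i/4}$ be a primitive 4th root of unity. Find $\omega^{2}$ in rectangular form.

ω^2 = e^(2πi·2/4) = e^(i·1π)
= cos(1π) + i sin(1π)
= -1


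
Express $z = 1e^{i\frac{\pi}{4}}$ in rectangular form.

a = r cos θ = 1 * sqrt(2)/2 = sqrt(2)/2
b = r sin θ = 1 * sqrt(2)/2 = sqrt(2)/2
z = sqrt(2)/2 + (sqrt(2)/2)i


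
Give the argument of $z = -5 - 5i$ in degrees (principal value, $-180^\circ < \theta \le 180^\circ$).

θ = arctan(b/a) = arctan(-5/-5) (quadrant-adjusted) = -135°


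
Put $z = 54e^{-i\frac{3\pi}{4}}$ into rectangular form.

a = r cos θ = 54 * -sqrt(2)/2 = -27*sqrt(2)
b = r sin θ = 54 * -sqrt(2)/2 = -27*sqrt(2)
z = -27*sqrt(2) - 27*sqrt(2)i


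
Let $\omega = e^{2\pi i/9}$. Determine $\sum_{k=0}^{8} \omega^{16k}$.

Let ζ = ω^16 = e^(2πi·16/9). Since 9 ∤ 16, ζ ≠ 1.
Sum = Σ_{k=0}^{8} ζ^k = (ζ^9 - 1)/(ζ - 1) = (ω^{16·9} - 1)/(ζ - 1) = (1 - 1)/(ζ - 1) = 0


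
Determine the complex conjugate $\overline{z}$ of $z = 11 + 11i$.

If z = a + bi, then conjugate(z) = a - bi
conjugate(11 + 11i) = 11 - 11i


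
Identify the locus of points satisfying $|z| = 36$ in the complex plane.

|z| = 36 means sqrt(x^2 + y^2) = 36
This is a circle of radius 36 centered at the origin


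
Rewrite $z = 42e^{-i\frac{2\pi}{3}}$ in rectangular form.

a = r cos θ = 42 * -1/2 = -21
b = r sin θ = 42 * -sqrt(3)/2 = -21*sqrt(3)
z = -21 - 21*sqrt(3)i


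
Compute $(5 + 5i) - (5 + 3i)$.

(5 - 5) + (5 - 3)i = 2i


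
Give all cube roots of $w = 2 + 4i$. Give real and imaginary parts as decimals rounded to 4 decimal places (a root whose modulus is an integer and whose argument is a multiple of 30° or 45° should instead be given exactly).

|w| = sqrt(20) ≈ 4.472136, arg(w) ≈ 63.434949°
Root modulus = sqrt(20)^(1/3) ≈ 1.647549
Root arguments: θ_k = (arg(w) + 360°k)/3 for k = 0, 1, ..., 2
Compute each root as (root modulus)(cos θ_k + i sin θ_k) using full-precision intermediates, then round to 4 decimal places.
Roots: 1.5366 + 0.5943i, -1.2830 + 1.0336i, -0.2536 - 1.6279i


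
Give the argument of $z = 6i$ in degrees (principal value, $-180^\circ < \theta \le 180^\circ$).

a = 0 and b > 0, so z lies on the positive imaginary axis: θ = 90°


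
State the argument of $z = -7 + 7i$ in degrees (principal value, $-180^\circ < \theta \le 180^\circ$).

θ = arctan(b/a) = arctan(7/-7) (quadrant-adjusted) = 135°


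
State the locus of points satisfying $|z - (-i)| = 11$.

|z - z0| = r describes a circle centered at z0 with radius r
Here z0 = -i and r = 11
Locus: Circle centered at (0, -1) with radius 11


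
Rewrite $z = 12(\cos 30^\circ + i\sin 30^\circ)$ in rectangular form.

a = r cos θ = 12 * sqrt(3)/2 = 6*sqrt(3)
b = r sin θ = 12 * 1/2 = 6
z = 6*sqrt(3) + 6i


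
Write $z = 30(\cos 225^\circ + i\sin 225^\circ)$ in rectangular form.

a = r cos θ = 30 * -sqrt(2)/2 = -15*sqrt(2)
b = r sin θ = 30 * -sqrt(2)/2 = -15*sqrt(2)
z = -15*sqrt(2) - 15*sqrt(2)i


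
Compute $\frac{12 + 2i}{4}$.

Divisor is real, so divide each part by 4:
= 3 + (1/2)i


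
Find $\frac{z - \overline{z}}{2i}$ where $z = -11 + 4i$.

z - conjugate(z) = 2bi
(z - conjugate(z))/(2i) = 2bi/(2i) = b = 4


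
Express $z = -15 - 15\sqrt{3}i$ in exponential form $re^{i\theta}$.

r = |z| = sqrt((-15)^2 + (-15*sqrt(3))^2) = sqrt(225 + 675) = sqrt(900) = 30
θ = arctan(b/a) = arctan(-25.9808/-15) (quadrant-adjusted) = -120° = -2π/3
z = 30e^(-i*2π/3)


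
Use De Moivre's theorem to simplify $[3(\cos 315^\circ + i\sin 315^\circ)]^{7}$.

By De Moivre: z^n = r^n(cos(nθ) + i sin(nθ))
= 3^7(cos(7*315°) + i sin(7*315°))
= 2187(cos 45° + i sin 45°)
= 2187*sqrt(2)/2 + (2187*sqrt(2)/2)i


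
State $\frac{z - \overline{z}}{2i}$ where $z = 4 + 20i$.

z - conjugate(z) = 2bi
(z - conjugate(z))/(2i) = 2bi/(2i) = b = 20


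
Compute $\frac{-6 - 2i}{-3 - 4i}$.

Multiply numerator and denominator by conjugate (-3 + 4i):
= (-6 - 2i)(-3 + 4i) / ((-3)^2 + (-4)^2)
= (26 - 18i) / 25
= 26/25 - (18/25)i


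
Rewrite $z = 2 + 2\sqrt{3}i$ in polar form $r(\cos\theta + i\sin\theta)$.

r = |z| = sqrt(a^2 + b^2) = sqrt((2)^2 + (2*sqrt(3))^2) = sqrt(4 + 12) = sqrt(16) = 4
θ = arctan(b/a) = arctan(3.4641/2) (quadrant-adjusted) = 60°
z = 4(cos 60° + i sin 60°)


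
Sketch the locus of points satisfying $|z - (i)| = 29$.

|z - z0| = r describes a circle centered at z0 with radius r
Here z0 = i and r = 29
Locus: Circle centered at (0, 1) with radius 29


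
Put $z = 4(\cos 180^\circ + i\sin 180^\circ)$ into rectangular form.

a = r cos θ = 4 * -1 = -4
b = r sin θ = 4 * 0 = 0
z = -4


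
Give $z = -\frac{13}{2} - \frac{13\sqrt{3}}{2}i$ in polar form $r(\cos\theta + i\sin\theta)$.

r = |z| = sqrt(a^2 + b^2) = sqrt((-13/2)^2 + (-13*sqrt(3)/2)^2) = sqrt(169/4 + 507/4) = sqrt(169) = 13
θ = arctan(b/a) = arctan(-11.2583/-6.5) (quadrant-adjusted) = 240°
z = 13(cos 240° + i sin 240°)


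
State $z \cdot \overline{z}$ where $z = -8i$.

z * conjugate(z) = |z|^2 = a^2 + b^2
= 0^2 + (-8)^2 = 64


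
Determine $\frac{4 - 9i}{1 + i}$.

Multiply numerator and denominator by conjugate (1 - i):
= (4 - 9i)(1 - i) / (1^2 + 1^2)
= (-5 - 13i) / 2
= -5/2 - (13/2)i


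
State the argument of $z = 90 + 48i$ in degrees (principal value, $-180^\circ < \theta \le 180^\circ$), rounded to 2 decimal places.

θ = arctan(b/a) = arctan(48/90) (quadrant-adjusted) = 28.07°


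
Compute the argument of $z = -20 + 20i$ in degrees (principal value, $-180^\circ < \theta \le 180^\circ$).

θ = arctan(b/a) = arctan(20/-20) (quadrant-adjusted) = 135°


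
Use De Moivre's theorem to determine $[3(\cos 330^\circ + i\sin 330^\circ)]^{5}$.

By De Moivre: z^n = r^n(cos(nθ) + i sin(nθ))
= 3^5(cos(5*330°) + i sin(5*330°))
= 243(cos 210° + i sin 210°)
= -243*sqrt(3)/2 - (243/2)i


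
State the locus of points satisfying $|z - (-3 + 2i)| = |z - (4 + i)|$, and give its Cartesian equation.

|z - z1| = |z - z2| means z is equidistant from z1 and z2,
i.e. the perpendicular bisector of the segment from (-3, 2) to (4, 1) (midpoint (1/2, 3/2)).
With z = x + yi, square both sides:
(x - (-3))^2 + (y - 2)^2 = (x - 4)^2 + (y - 1)^2
The x^2 and y^2 terms cancel: 14x + (-2)y = 17 - 13 = 4
Simplify: 7x - y = 2
Locus: Perpendicular bisector of the segment from (-3, 2) to (4, 1): the line 7x - y = 2


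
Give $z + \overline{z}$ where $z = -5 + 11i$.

z + conjugate(z) = (a + bi) + (a - bi) = 2a
= 2 * (-5) = -10


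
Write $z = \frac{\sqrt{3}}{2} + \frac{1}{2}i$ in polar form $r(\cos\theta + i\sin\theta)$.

r = |z| = sqrt(a^2 + b^2) = sqrt((sqrt(3)/2)^2 + (1/2)^2) = sqrt(3/4 + 1/4) = sqrt(1) = 1
θ = arctan(b/a) = arctan(0.5/0.866) (quadrant-adjusted) = 30°
z = 1(cos 30° + i sin 30°)


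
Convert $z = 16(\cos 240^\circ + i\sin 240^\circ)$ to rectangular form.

a = r cos θ = 16 * -1/2 = -8
b = r sin θ = 16 * -sqrt(3)/2 = -8*sqrt(3)
z = -8 - 8*sqrt(3)i


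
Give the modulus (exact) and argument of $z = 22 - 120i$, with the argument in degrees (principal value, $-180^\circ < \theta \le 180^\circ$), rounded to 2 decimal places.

|z| = sqrt(22^2 + (-120)^2) = 122
arg(z) = arctan(b/a) = arctan(-120/22) (quadrant-adjusted) = -79.61°


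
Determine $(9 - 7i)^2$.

(a + bi)^2 = a^2 - b^2 + 2abi
= 9^2 - (-7)^2 + 2*9*(-7)i
= 32 - 126i


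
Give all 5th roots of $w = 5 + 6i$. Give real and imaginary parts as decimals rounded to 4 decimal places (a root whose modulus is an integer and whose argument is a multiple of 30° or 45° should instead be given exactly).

|w| = sqrt(61) ≈ 7.810250, arg(w) ≈ 50.194429°
Root modulus = sqrt(61)^(1/5) ≈ 1.508457
Root arguments: θ_k = (arg(w) + 360°k)/5 for k = 0, 1, ..., 4
Compute each root as (root modulus)(cos θ_k + i sin θ_k) using full-precision intermediates, then round to 4 decimal places.
Roots: 1.4854 + 0.2629i, 0.2089 + 1.4939i, -1.3562 + 0.6603i, -1.0471 - 1.0858i, 0.7091 - 1.3314i


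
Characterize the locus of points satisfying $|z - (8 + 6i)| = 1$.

|z - z0| = r describes a circle centered at z0 with radius r
Here z0 = 8 + 6i and r = 1
Locus: Circle centered at (8, 6) with radius 1


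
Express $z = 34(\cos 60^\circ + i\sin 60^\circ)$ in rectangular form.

a = r cos θ = 34 * 1/2 = 17
b = r sin θ = 34 * sqrt(3)/2 = 17*sqrt(3)
z = 17 + 17*sqrt(3)i


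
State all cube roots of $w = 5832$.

|w| = 5832, arg(w) = 0°
Root modulus = 5832^(1/3) = 18
Root arguments: θ_k = (0° + 360°k)/3 for k = 0, 1, ..., 2
Roots: 18, -9 + 9*sqrt(3)i, -9 - 9*sqrt(3)i


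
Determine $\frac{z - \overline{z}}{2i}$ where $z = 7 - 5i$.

z - conjugate(z) = 2bi
(z - conjugate(z))/(2i) = 2bi/(2i) = b = -5


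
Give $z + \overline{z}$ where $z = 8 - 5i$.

z + conjugate(z) = (a + bi) + (a - bi) = 2a
= 2 * 8 = 16


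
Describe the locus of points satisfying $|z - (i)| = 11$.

|z - z0| = r describes a circle centered at z0 with radius r
Here z0 = i and r = 11
Locus: Circle centered at (0, 1) with radius 11


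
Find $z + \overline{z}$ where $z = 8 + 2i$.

z + conjugate(z) = (a + bi) + (a - bi) = 2a
= 2 * 8 = 16


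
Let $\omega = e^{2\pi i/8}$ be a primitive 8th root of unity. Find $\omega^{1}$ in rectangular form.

ω^1 = e^(2πi·1/8) = e^(i·1π/4)
= cos(1π/4) + i sin(1π/4)
= sqrt(2)/2 + (sqrt(2)/2)i


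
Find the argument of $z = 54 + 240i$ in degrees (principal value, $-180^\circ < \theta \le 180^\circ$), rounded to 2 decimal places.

θ = arctan(b/a) = arctan(240/54) (quadrant-adjusted) = 77.32°


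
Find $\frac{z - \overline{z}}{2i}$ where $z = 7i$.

z - conjugate(z) = 2bi
(z - conjugate(z))/(2i) = 2bi/(2i) = b = 7


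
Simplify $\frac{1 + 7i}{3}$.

Divisor is real, so divide each part by 3:
= 1/3 + (7/3)i


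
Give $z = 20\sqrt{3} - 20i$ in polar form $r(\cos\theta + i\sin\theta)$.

r = |z| = sqrt(a^2 + b^2) = sqrt((20*sqrt(3))^2 + (-20)^2) = sqrt(1200 + 400) = sqrt(1600) = 40
θ = arctan(b/a) = arctan(-20/34.641) (quadrant-adjusted) = 330°
z = 40(cos 330° + i sin 330°)


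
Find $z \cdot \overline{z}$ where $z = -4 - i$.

z * conjugate(z) = |z|^2 = a^2 + b^2
= (-4)^2 + (-1)^2 = 17


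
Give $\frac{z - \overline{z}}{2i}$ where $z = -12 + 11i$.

z - conjugate(z) = 2bi
(z - conjugate(z))/(2i) = 2bi/(2i) = b = 11


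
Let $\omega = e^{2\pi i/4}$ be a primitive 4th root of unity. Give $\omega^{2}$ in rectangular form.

ω^2 = e^(2πi·2/4) = e^(i·1π)
= cos(1π) + i sin(1π)
= -1


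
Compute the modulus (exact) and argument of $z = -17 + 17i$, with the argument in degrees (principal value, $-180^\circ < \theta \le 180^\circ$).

|z| = sqrt((-17)^2 + 17^2) = sqrt(578)
arg(z) = arctan(b/a) = arctan(17/-17) (quadrant-adjusted) = 135°


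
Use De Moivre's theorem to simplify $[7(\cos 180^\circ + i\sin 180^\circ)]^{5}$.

By De Moivre: z^n = r^n(cos(nθ) + i sin(nθ))
= 7^5(cos(5*180°) + i sin(5*180°))
= 16807(cos 180° + i sin 180°)
= -16807
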